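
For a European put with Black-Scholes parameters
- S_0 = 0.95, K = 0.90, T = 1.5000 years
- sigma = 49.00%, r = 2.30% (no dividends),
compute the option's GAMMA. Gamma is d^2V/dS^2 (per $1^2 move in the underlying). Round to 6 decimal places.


Answer: Gamma = 0.633041

Derivation:
d1 = 0.4476437860; d2 = -0.1524812009
phi(d1) = 0.3609084288; exp(-qT) = 1.0000000000; exp(-rT) = 0.9660883397
Gamma = exp(-qT) * phi(d1) / (S * sigma * sqrt(T)) = 1.0000000000 * 0.3609084288 / (0.9500 * 0.4900 * 1.2247448714) = 0.633041


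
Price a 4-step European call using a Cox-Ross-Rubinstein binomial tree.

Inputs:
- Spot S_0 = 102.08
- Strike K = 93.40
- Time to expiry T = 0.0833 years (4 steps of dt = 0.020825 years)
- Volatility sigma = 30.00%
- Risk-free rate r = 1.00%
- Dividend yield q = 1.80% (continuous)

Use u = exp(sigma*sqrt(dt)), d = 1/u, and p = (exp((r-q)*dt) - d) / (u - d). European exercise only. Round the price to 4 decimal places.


Answer: Price = V(0,0) = 9.1263

Derivation:
dt = T/N = 0.020825
u = exp(sigma*sqrt(dt)) = 1.044243; d = 1/u = 0.957631
p = (exp((r-q)*dt) - d) / (u - d) = 0.487255
Discount per step: exp(-r*dt) = 0.999792
Stock lattice S(k, i) with i counting down-moves:
  k=0: S(0,0) = 102.0800
  k=1: S(1,0) = 106.5964; S(1,1) = 97.7550
  k=2: S(2,0) = 111.3126; S(2,1) = 102.0800; S(2,2) = 93.6132
  k=3: S(3,0) = 116.2374; S(3,1) = 106.5964; S(3,2) = 97.7550; S(3,3) = 89.6469
  k=4: S(4,0) = 121.3801; S(4,1) = 111.3126; S(4,2) = 102.0800; S(4,3) = 93.6132; S(4,4) = 85.8487
Terminal payoffs V(N, i) = max(S_T - K, 0):
  V(4,0) = 27.980138; V(4,1) = 17.912553; V(4,2) = 8.680000; V(4,3) = 0.213219; V(4,4) = 0.000000
Backward induction: V(k, i) = exp(-r*dt) * [p * V(k+1, i) + (1-p) * V(k+1, i+1)].
  V(3,0) = exp(-r*dt) * [p*27.980138 + (1-p)*17.912553] = 22.813285
  V(3,1) = exp(-r*dt) * [p*17.912553 + (1-p)*8.680000] = 13.175865
  V(3,2) = exp(-r*dt) * [p*8.680000 + (1-p)*0.213219] = 4.337798
  V(3,3) = exp(-r*dt) * [p*0.213219 + (1-p)*0.000000] = 0.103870
  V(2,0) = exp(-r*dt) * [p*22.813285 + (1-p)*13.175865] = 17.868026
  V(2,1) = exp(-r*dt) * [p*13.175865 + (1-p)*4.337798] = 8.642392
  V(2,2) = exp(-r*dt) * [p*4.337798 + (1-p)*0.103870] = 2.166423
  V(1,0) = exp(-r*dt) * [p*17.868026 + (1-p)*8.642392] = 13.134895
  V(1,1) = exp(-r*dt) * [p*8.642392 + (1-p)*2.166423] = 5.320764
  V(0,0) = exp(-r*dt) * [p*13.134895 + (1-p)*5.320764] = 9.126339


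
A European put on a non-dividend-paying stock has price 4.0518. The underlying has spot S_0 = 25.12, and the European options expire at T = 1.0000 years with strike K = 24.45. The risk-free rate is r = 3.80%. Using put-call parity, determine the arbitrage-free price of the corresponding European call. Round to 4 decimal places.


Answer: Call price = 5.6335

Derivation:
Put-call parity: C - P = S_0 * exp(-qT) - K * exp(-rT).
S_0 * exp(-qT) = 25.1200 * 1.00000000 = 25.12000000
K * exp(-rT) = 24.4500 * 0.96271294 = 23.53833140
C = P + S*exp(-qT) - K*exp(-rT)
C = 4.0518 + 25.12000000 - 23.53833140 = 5.6335


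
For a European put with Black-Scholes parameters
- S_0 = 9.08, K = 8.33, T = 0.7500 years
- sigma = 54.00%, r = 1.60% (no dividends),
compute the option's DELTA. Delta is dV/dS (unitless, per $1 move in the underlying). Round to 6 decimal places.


d1 = 0.4438342483; d2 = -0.0238194697
phi(d1) = 0.3615217934; exp(-qT) = 1.0000000000; exp(-rT) = 0.9880717129
N(-d1) = 0.3285812126
Delta = -exp(-qT) * N(-d1) = -1.0000000000 * 0.3285812126 = -0.328581

Answer: Delta = -0.328581


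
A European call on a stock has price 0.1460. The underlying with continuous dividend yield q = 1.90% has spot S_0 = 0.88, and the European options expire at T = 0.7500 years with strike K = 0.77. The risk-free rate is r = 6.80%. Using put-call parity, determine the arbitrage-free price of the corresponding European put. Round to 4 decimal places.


Put-call parity: C - P = S_0 * exp(-qT) - K * exp(-rT).
S_0 * exp(-qT) = 0.8800 * 0.98585105 = 0.86754892
K * exp(-rT) = 0.7700 * 0.95027867 = 0.73171458
P = C - S*exp(-qT) + K*exp(-rT)
P = 0.1460 - 0.86754892 + 0.73171458 = 0.0102

Answer: Put price = 0.0102


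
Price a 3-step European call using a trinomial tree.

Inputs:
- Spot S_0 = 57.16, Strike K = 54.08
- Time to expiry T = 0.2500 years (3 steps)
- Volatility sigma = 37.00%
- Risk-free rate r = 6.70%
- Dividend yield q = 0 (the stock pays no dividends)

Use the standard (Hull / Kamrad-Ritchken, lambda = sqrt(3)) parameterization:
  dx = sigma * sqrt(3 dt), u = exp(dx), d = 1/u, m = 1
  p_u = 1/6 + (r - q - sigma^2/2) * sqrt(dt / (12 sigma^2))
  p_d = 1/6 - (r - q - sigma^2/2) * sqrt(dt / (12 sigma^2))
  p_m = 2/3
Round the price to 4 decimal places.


dt = T/N = 0.083333; dx = sigma*sqrt(3*dt) = 0.185000
u = exp(dx) = 1.203218; d = 1/u = 0.831104
p_u = 0.166340, p_m = 0.666667, p_d = 0.166993
Discount per step: exp(-r*dt) = 0.994432
Stock lattice S(k, j) with j the centered position index:
  k=0: S(0,+0) = 57.1600
  k=1: S(1,-1) = 47.5059; S(1,+0) = 57.1600; S(1,+1) = 68.7760
  k=2: S(2,-2) = 39.4824; S(2,-1) = 47.5059; S(2,+0) = 57.1600; S(2,+1) = 68.7760; S(2,+2) = 82.7525
  k=3: S(3,-3) = 32.8140; S(3,-2) = 39.4824; S(3,-1) = 47.5059; S(3,+0) = 57.1600; S(3,+1) = 68.7760; S(3,+2) = 82.7525; S(3,+3) = 99.5693
Terminal payoffs V(N, j) = max(S_T - K, 0):
  V(3,-3) = 0.000000; V(3,-2) = 0.000000; V(3,-1) = 0.000000; V(3,+0) = 3.080000; V(3,+1) = 14.695966; V(3,+2) = 28.672511; V(3,+3) = 45.489347
Backward induction: V(k, j) = exp(-r*dt) * [p_u * V(k+1, j+1) + p_m * V(k+1, j) + p_d * V(k+1, j-1)]
  V(2,-2) = exp(-r*dt) * [p_u*0.000000 + p_m*0.000000 + p_d*0.000000] = 0.000000
  V(2,-1) = exp(-r*dt) * [p_u*3.080000 + p_m*0.000000 + p_d*0.000000] = 0.509475
  V(2,+0) = exp(-r*dt) * [p_u*14.695966 + p_m*3.080000 + p_d*0.000000] = 4.472819
  V(2,+1) = exp(-r*dt) * [p_u*28.672511 + p_m*14.695966 + p_d*3.080000] = 14.997070
  V(2,+2) = exp(-r*dt) * [p_u*45.489347 + p_m*28.672511 + p_d*14.695966] = 28.973614
  V(1,-1) = exp(-r*dt) * [p_u*4.472819 + p_m*0.509475 + p_d*0.000000] = 1.077625
  V(1,+0) = exp(-r*dt) * [p_u*14.997070 + p_m*4.472819 + p_d*0.509475] = 5.530606
  V(1,+1) = exp(-r*dt) * [p_u*28.973614 + p_m*14.997070 + p_d*4.472819] = 15.477791
  V(0,+0) = exp(-r*dt) * [p_u*15.477791 + p_m*5.530606 + p_d*1.077625] = 6.405739

Answer: Price = V(0,0) = 6.4057


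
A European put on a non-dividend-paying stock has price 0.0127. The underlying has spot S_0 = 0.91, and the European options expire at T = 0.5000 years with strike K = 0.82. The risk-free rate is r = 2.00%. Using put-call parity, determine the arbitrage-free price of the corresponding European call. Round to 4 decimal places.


Answer: Call price = 0.1109

Derivation:
Put-call parity: C - P = S_0 * exp(-qT) - K * exp(-rT).
S_0 * exp(-qT) = 0.9100 * 1.00000000 = 0.91000000
K * exp(-rT) = 0.8200 * 0.99004983 = 0.81184086
C = P + S*exp(-qT) - K*exp(-rT)
C = 0.0127 + 0.91000000 - 0.81184086 = 0.1109


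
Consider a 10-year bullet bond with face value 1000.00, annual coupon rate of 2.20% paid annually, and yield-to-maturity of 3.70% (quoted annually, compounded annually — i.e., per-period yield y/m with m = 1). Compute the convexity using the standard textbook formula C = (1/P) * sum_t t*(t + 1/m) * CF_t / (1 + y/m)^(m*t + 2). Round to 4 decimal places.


Coupon per period c = face * coupon_rate / m = 22.000000
Periods per year m = 1; per-period yield y/m = 0.037000
Number of cashflows N = 10
Cashflows (t years, CF_t, discount factor 1/(1+y/m)^(m*t), PV):
  t = 1.0000: CF_t = 22.000000, DF = 0.964320, PV = 21.215043
  t = 2.0000: CF_t = 22.000000, DF = 0.929913, PV = 20.458094
  t = 3.0000: CF_t = 22.000000, DF = 0.896734, PV = 19.728152
  t = 4.0000: CF_t = 22.000000, DF = 0.864739, PV = 19.024255
  t = 5.0000: CF_t = 22.000000, DF = 0.833885, PV = 18.345472
  t = 6.0000: CF_t = 22.000000, DF = 0.804132, PV = 17.690909
  t = 7.0000: CF_t = 22.000000, DF = 0.775441, PV = 17.059700
  t = 8.0000: CF_t = 22.000000, DF = 0.747773, PV = 16.451012
  t = 9.0000: CF_t = 22.000000, DF = 0.721093, PV = 15.864043
  t = 10.0000: CF_t = 1022.000000, DF = 0.695364, PV = 710.662390
Price P = sum_t PV_t = 876.499070
Convexity numerator sum_t t*(t + 1/m) * CF_t / (1+y/m)^(m*t + 2):
  t = 1.0000: term = 39.456305
  t = 2.0000: term = 114.145529
  t = 3.0000: term = 220.145669
  t = 4.0000: term = 353.818175
  t = 5.0000: term = 511.790996
  t = 6.0000: term = 690.942521
  t = 7.0000: term = 888.386398
  t = 8.0000: term = 1101.457168
  t = 9.0000: term = 1327.696682
  t = 10.0000: term = 72693.989563
Convexity = (1/P) * sum = 77941.829004 / 876.499070 = 88.924029

Answer: Convexity = 88.9240


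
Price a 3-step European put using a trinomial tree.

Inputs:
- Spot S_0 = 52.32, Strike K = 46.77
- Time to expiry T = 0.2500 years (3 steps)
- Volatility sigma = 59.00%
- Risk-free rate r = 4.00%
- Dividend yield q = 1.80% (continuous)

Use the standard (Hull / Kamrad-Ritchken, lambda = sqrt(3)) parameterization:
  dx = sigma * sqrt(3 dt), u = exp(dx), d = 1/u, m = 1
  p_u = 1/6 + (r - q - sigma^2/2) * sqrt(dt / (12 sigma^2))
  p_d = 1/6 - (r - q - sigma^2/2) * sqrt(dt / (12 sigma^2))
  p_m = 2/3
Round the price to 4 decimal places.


Answer: Price = V(0,0) = 3.4719

Derivation:
dt = T/N = 0.083333; dx = sigma*sqrt(3*dt) = 0.295000
u = exp(dx) = 1.343126; d = 1/u = 0.744532
p_u = 0.145191, p_m = 0.666667, p_d = 0.188143
Discount per step: exp(-r*dt) = 0.996672
Stock lattice S(k, j) with j the centered position index:
  k=0: S(0,+0) = 52.3200
  k=1: S(1,-1) = 38.9539; S(1,+0) = 52.3200; S(1,+1) = 70.2724
  k=2: S(2,-2) = 29.0024; S(2,-1) = 38.9539; S(2,+0) = 52.3200; S(2,+1) = 70.2724; S(2,+2) = 94.3847
  k=3: S(3,-3) = 21.5932; S(3,-2) = 29.0024; S(3,-1) = 38.9539; S(3,+0) = 52.3200; S(3,+1) = 70.2724; S(3,+2) = 94.3847; S(3,+3) = 126.7705
Terminal payoffs V(N, j) = max(K - S_T, 0):
  V(3,-3) = 25.176794; V(3,-2) = 17.767596; V(3,-1) = 7.816107; V(3,+0) = 0.000000; V(3,+1) = 0.000000; V(3,+2) = 0.000000; V(3,+3) = 0.000000
Backward induction: V(k, j) = exp(-r*dt) * [p_u * V(k+1, j+1) + p_m * V(k+1, j) + p_d * V(k+1, j-1)]
  V(2,-2) = exp(-r*dt) * [p_u*7.816107 + p_m*17.767596 + p_d*25.176794] = 17.657762
  V(2,-1) = exp(-r*dt) * [p_u*0.000000 + p_m*7.816107 + p_d*17.767596] = 8.525117
  V(2,+0) = exp(-r*dt) * [p_u*0.000000 + p_m*0.000000 + p_d*7.816107] = 1.465650
  V(2,+1) = exp(-r*dt) * [p_u*0.000000 + p_m*0.000000 + p_d*0.000000] = 0.000000
  V(2,+2) = exp(-r*dt) * [p_u*0.000000 + p_m*0.000000 + p_d*0.000000] = 0.000000
  V(1,-1) = exp(-r*dt) * [p_u*1.465650 + p_m*8.525117 + p_d*17.657762] = 9.187711
  V(1,+0) = exp(-r*dt) * [p_u*0.000000 + p_m*1.465650 + p_d*8.525117] = 2.572449
  V(1,+1) = exp(-r*dt) * [p_u*0.000000 + p_m*0.000000 + p_d*1.465650] = 0.274834
  V(0,+0) = exp(-r*dt) * [p_u*0.274834 + p_m*2.572449 + p_d*9.187711] = 3.471877


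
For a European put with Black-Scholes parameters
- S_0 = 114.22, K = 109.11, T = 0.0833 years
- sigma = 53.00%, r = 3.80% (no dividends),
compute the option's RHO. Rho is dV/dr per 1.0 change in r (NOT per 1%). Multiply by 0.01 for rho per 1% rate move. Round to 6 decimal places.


Answer: Rho = -3.658835

Derivation:
d1 = 0.3963904886; d2 = 0.2434232699
phi(d1) = 0.3687998320; exp(-qT) = 1.0000000000; exp(-rT) = 0.9968396046
N(-d2) = 0.4038387595
Rho = -K*T*exp(-rT)*N(-d2) = -109.1100 * 0.0833 * 0.9968396046 * 0.4038387595 = -3.658835


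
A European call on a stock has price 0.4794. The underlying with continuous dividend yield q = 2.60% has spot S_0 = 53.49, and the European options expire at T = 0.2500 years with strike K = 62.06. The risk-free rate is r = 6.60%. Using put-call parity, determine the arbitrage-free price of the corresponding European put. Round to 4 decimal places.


Answer: Put price = 8.3804

Derivation:
Put-call parity: C - P = S_0 * exp(-qT) - K * exp(-rT).
S_0 * exp(-qT) = 53.4900 * 0.99352108 = 53.14344253
K * exp(-rT) = 62.0600 * 0.98363538 = 61.04441164
P = C - S*exp(-qT) + K*exp(-rT)
P = 0.4794 - 53.14344253 + 61.04441164 = 8.3804


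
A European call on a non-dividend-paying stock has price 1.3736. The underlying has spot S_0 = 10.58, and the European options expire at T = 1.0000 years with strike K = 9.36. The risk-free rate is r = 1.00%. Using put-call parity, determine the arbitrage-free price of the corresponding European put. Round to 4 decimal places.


Put-call parity: C - P = S_0 * exp(-qT) - K * exp(-rT).
S_0 * exp(-qT) = 10.5800 * 1.00000000 = 10.58000000
K * exp(-rT) = 9.3600 * 0.99004983 = 9.26686644
P = C - S*exp(-qT) + K*exp(-rT)
P = 1.3736 - 10.58000000 + 9.26686644 = 0.0605

Answer: Put price = 0.0605


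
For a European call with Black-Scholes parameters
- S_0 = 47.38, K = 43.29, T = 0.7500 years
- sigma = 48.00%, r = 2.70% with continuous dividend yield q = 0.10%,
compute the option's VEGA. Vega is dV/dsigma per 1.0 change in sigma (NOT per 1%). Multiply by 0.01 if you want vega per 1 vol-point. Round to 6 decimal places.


Answer: Vega = 14.633459

Derivation:
d1 = 0.4719322138; d2 = 0.0562400200
phi(d1) = 0.3569003955; exp(-qT) = 0.9992502812; exp(-rT) = 0.9799536543
Vega = S * exp(-qT) * phi(d1) * sqrt(T) = 47.3800 * 0.9992502812 * 0.3569003955 * 0.8660254038 = 14.633459


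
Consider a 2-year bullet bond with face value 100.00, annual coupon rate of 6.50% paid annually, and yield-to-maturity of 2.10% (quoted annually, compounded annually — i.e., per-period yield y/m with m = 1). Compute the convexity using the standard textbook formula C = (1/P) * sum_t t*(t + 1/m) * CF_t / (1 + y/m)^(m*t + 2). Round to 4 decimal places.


Coupon per period c = face * coupon_rate / m = 6.500000
Periods per year m = 1; per-period yield y/m = 0.021000
Number of cashflows N = 2
Cashflows (t years, CF_t, discount factor 1/(1+y/m)^(m*t), PV):
  t = 1.0000: CF_t = 6.500000, DF = 0.979432, PV = 6.366308
  t = 2.0000: CF_t = 106.500000, DF = 0.959287, PV = 102.164055
Price P = sum_t PV_t = 108.530363
Convexity numerator sum_t t*(t + 1/m) * CF_t / (1+y/m)^(m*t + 2):
  t = 1.0000: term = 12.214231
  t = 2.0000: term = 588.027842
Convexity = (1/P) * sum = 600.242073 / 108.530363 = 5.530637

Answer: Convexity = 5.5306


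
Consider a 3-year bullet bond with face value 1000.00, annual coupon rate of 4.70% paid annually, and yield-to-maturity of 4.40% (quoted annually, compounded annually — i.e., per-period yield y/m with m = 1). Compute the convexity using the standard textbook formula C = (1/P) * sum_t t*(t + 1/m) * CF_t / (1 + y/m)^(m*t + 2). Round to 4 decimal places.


Answer: Convexity = 10.3647

Derivation:
Coupon per period c = face * coupon_rate / m = 47.000000
Periods per year m = 1; per-period yield y/m = 0.044000
Number of cashflows N = 3
Cashflows (t years, CF_t, discount factor 1/(1+y/m)^(m*t), PV):
  t = 1.0000: CF_t = 47.000000, DF = 0.957854, PV = 45.019157
  t = 2.0000: CF_t = 47.000000, DF = 0.917485, PV = 43.121798
  t = 3.0000: CF_t = 1047.000000, DF = 0.878817, PV = 920.121515
Price P = sum_t PV_t = 1008.262470
Convexity numerator sum_t t*(t + 1/m) * CF_t / (1+y/m)^(m*t + 2):
  t = 1.0000: term = 82.608808
  t = 2.0000: term = 237.381633
  t = 3.0000: term = 10130.372954
Convexity = (1/P) * sum = 10450.363396 / 1008.262470 = 10.364725


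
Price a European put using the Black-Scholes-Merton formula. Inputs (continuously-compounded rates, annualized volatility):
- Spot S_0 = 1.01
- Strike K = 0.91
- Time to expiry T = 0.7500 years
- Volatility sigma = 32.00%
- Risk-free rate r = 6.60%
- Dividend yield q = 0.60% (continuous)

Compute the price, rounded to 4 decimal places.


d1 = (ln(S/K) + (r - q + 0.5*sigma^2) * T) / (sigma * sqrt(T)) = 0.67716334
d2 = d1 - sigma * sqrt(T) = 0.40003521
exp(-rT) = 0.95170516; exp(-qT) = 0.99551011
P = K * exp(-rT) * N(-d2) - S_0 * exp(-qT) * N(-d1)
N(-d1) = 0.24915116; N(-d2) = 0.34456529
P = 0.9100 * 0.95170516 * 0.34456529 - 1.0100 * 0.99551011 * 0.24915116 = 0.0479

Answer: Price = 0.0479


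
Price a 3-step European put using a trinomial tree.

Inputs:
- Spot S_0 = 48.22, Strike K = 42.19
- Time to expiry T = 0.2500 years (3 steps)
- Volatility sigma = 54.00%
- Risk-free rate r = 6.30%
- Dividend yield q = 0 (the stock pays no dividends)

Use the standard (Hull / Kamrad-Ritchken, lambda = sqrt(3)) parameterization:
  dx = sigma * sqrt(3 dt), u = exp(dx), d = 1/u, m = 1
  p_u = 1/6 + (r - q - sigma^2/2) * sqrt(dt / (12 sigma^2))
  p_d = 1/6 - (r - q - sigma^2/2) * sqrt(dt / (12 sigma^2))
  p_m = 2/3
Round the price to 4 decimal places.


dt = T/N = 0.083333; dx = sigma*sqrt(3*dt) = 0.270000
u = exp(dx) = 1.309964; d = 1/u = 0.763379
p_u = 0.153889, p_m = 0.666667, p_d = 0.179444
Discount per step: exp(-r*dt) = 0.994764
Stock lattice S(k, j) with j the centered position index:
  k=0: S(0,+0) = 48.2200
  k=1: S(1,-1) = 36.8102; S(1,+0) = 48.2200; S(1,+1) = 63.1665
  k=2: S(2,-2) = 28.1001; S(2,-1) = 36.8102; S(2,+0) = 48.2200; S(2,+1) = 63.1665; S(2,+2) = 82.7459
  k=3: S(3,-3) = 21.4511; S(3,-2) = 28.1001; S(3,-1) = 36.8102; S(3,+0) = 48.2200; S(3,+1) = 63.1665; S(3,+2) = 82.7459; S(3,+3) = 108.3941
Terminal payoffs V(N, j) = max(K - S_T, 0):
  V(3,-3) = 20.738944; V(3,-2) = 14.089879; V(3,-1) = 5.379841; V(3,+0) = 0.000000; V(3,+1) = 0.000000; V(3,+2) = 0.000000; V(3,+3) = 0.000000
Backward induction: V(k, j) = exp(-r*dt) * [p_u * V(k+1, j+1) + p_m * V(k+1, j) + p_d * V(k+1, j-1)]
  V(2,-2) = exp(-r*dt) * [p_u*5.379841 + p_m*14.089879 + p_d*20.738944] = 13.869632
  V(2,-1) = exp(-r*dt) * [p_u*0.000000 + p_m*5.379841 + p_d*14.089879] = 6.082892
  V(2,+0) = exp(-r*dt) * [p_u*0.000000 + p_m*0.000000 + p_d*5.379841] = 0.960328
  V(2,+1) = exp(-r*dt) * [p_u*0.000000 + p_m*0.000000 + p_d*0.000000] = 0.000000
  V(2,+2) = exp(-r*dt) * [p_u*0.000000 + p_m*0.000000 + p_d*0.000000] = 0.000000
  V(1,-1) = exp(-r*dt) * [p_u*0.960328 + p_m*6.082892 + p_d*13.869632] = 6.656833
  V(1,+0) = exp(-r*dt) * [p_u*0.000000 + p_m*0.960328 + p_d*6.082892] = 1.722692
  V(1,+1) = exp(-r*dt) * [p_u*0.000000 + p_m*0.000000 + p_d*0.960328] = 0.171423
  V(0,+0) = exp(-r*dt) * [p_u*0.171423 + p_m*1.722692 + p_d*6.656833] = 2.356966

Answer: Price = V(0,0) = 2.3570


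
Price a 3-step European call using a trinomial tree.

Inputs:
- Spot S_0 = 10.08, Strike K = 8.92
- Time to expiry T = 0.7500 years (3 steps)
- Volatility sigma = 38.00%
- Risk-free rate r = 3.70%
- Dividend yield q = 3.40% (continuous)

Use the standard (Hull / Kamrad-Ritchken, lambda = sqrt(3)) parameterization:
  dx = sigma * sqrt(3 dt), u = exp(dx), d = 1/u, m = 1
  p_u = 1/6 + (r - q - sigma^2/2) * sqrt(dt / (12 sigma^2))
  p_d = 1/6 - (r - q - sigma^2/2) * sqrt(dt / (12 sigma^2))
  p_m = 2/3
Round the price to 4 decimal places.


dt = T/N = 0.250000; dx = sigma*sqrt(3*dt) = 0.329090
u = exp(dx) = 1.389702; d = 1/u = 0.719579
p_u = 0.140382, p_m = 0.666667, p_d = 0.192951
Discount per step: exp(-r*dt) = 0.990793
Stock lattice S(k, j) with j the centered position index:
  k=0: S(0,+0) = 10.0800
  k=1: S(1,-1) = 7.2534; S(1,+0) = 10.0800; S(1,+1) = 14.0082
  k=2: S(2,-2) = 5.2194; S(2,-1) = 7.2534; S(2,+0) = 10.0800; S(2,+1) = 14.0082; S(2,+2) = 19.4672
  k=3: S(3,-3) = 3.7557; S(3,-2) = 5.2194; S(3,-1) = 7.2534; S(3,+0) = 10.0800; S(3,+1) = 14.0082; S(3,+2) = 19.4672; S(3,+3) = 27.0537
Terminal payoffs V(N, j) = max(S_T - K, 0):
  V(3,-3) = 0.000000; V(3,-2) = 0.000000; V(3,-1) = 0.000000; V(3,+0) = 1.160000; V(3,+1) = 5.088201; V(3,+2) = 10.547231; V(3,+3) = 18.133658
Backward induction: V(k, j) = exp(-r*dt) * [p_u * V(k+1, j+1) + p_m * V(k+1, j) + p_d * V(k+1, j-1)]
  V(2,-2) = exp(-r*dt) * [p_u*0.000000 + p_m*0.000000 + p_d*0.000000] = 0.000000
  V(2,-1) = exp(-r*dt) * [p_u*1.160000 + p_m*0.000000 + p_d*0.000000] = 0.161344
  V(2,+0) = exp(-r*dt) * [p_u*5.088201 + p_m*1.160000 + p_d*0.000000] = 1.473928
  V(2,+1) = exp(-r*dt) * [p_u*10.547231 + p_m*5.088201 + p_d*1.160000] = 5.049673
  V(2,+2) = exp(-r*dt) * [p_u*18.133658 + p_m*10.547231 + p_d*5.088201] = 10.461682
  V(1,-1) = exp(-r*dt) * [p_u*1.473928 + p_m*0.161344 + p_d*0.000000] = 0.311580
  V(1,+0) = exp(-r*dt) * [p_u*5.049673 + p_m*1.473928 + p_d*0.161344] = 1.706773
  V(1,+1) = exp(-r*dt) * [p_u*10.461682 + p_m*5.049673 + p_d*1.473928] = 5.072340
  V(0,+0) = exp(-r*dt) * [p_u*5.072340 + p_m*1.706773 + p_d*0.311580] = 1.892447

Answer: Price = V(0,0) = 1.8924


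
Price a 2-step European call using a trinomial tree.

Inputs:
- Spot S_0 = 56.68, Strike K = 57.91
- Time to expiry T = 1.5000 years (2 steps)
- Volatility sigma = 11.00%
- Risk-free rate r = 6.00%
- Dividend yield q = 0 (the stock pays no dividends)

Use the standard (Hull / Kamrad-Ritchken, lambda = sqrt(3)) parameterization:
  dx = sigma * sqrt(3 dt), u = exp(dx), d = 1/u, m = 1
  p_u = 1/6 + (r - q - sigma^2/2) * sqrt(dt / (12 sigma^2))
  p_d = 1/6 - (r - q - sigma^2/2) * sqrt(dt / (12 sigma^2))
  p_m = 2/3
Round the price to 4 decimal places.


dt = T/N = 0.750000; dx = sigma*sqrt(3*dt) = 0.165000
u = exp(dx) = 1.179393; d = 1/u = 0.847894
p_u = 0.289280, p_m = 0.666667, p_d = 0.044053
Discount per step: exp(-r*dt) = 0.955997
Stock lattice S(k, j) with j the centered position index:
  k=0: S(0,+0) = 56.6800
  k=1: S(1,-1) = 48.0586; S(1,+0) = 56.6800; S(1,+1) = 66.8480
  k=2: S(2,-2) = 40.7486; S(2,-1) = 48.0586; S(2,+0) = 56.6800; S(2,+1) = 66.8480; S(2,+2) = 78.8401
Terminal payoffs V(N, j) = max(S_T - K, 0):
  V(2,-2) = 0.000000; V(2,-1) = 0.000000; V(2,+0) = 0.000000; V(2,+1) = 8.938002; V(2,+2) = 20.930074
Backward induction: V(k, j) = exp(-r*dt) * [p_u * V(k+1, j+1) + p_m * V(k+1, j) + p_d * V(k+1, j-1)]
  V(1,-1) = exp(-r*dt) * [p_u*0.000000 + p_m*0.000000 + p_d*0.000000] = 0.000000
  V(1,+0) = exp(-r*dt) * [p_u*8.938002 + p_m*0.000000 + p_d*0.000000] = 2.471816
  V(1,+1) = exp(-r*dt) * [p_u*20.930074 + p_m*8.938002 + p_d*0.000000] = 11.484709
  V(0,+0) = exp(-r*dt) * [p_u*11.484709 + p_m*2.471816 + p_d*0.000000] = 4.751477

Answer: Price = V(0,0) = 4.7515


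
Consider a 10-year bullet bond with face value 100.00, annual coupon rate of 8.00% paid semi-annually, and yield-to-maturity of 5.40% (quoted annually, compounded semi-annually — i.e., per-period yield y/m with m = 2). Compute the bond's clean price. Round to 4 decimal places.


Coupon per period c = face * coupon_rate / m = 4.000000
Periods per year m = 2; per-period yield y/m = 0.027000
Number of cashflows N = 20
Cashflows (t years, CF_t, discount factor 1/(1+y/m)^(m*t), PV):
  t = 0.5000: CF_t = 4.000000, DF = 0.973710, PV = 3.894839
  t = 1.0000: CF_t = 4.000000, DF = 0.948111, PV = 3.792443
  t = 1.5000: CF_t = 4.000000, DF = 0.923185, PV = 3.692739
  t = 2.0000: CF_t = 4.000000, DF = 0.898914, PV = 3.595657
  t = 2.5000: CF_t = 4.000000, DF = 0.875282, PV = 3.501126
  t = 3.0000: CF_t = 4.000000, DF = 0.852270, PV = 3.409081
  t = 3.5000: CF_t = 4.000000, DF = 0.829864, PV = 3.319456
  t = 4.0000: CF_t = 4.000000, DF = 0.808047, PV = 3.232187
  t = 4.5000: CF_t = 4.000000, DF = 0.786803, PV = 3.147212
  t = 5.0000: CF_t = 4.000000, DF = 0.766118, PV = 3.064471
  t = 5.5000: CF_t = 4.000000, DF = 0.745976, PV = 2.983906
  t = 6.0000: CF_t = 4.000000, DF = 0.726365, PV = 2.905458
  t = 6.5000: CF_t = 4.000000, DF = 0.707268, PV = 2.829073
  t = 7.0000: CF_t = 4.000000, DF = 0.688674, PV = 2.754697
  t = 7.5000: CF_t = 4.000000, DF = 0.670569, PV = 2.682275
  t = 8.0000: CF_t = 4.000000, DF = 0.652939, PV = 2.611758
  t = 8.5000: CF_t = 4.000000, DF = 0.635774, PV = 2.543094
  t = 9.0000: CF_t = 4.000000, DF = 0.619059, PV = 2.476236
  t = 9.5000: CF_t = 4.000000, DF = 0.602784, PV = 2.411135
  t = 10.0000: CF_t = 104.000000, DF = 0.586937, PV = 61.041397
Price P = sum_t PV_t = 119.888242

Answer: Price = 119.8882


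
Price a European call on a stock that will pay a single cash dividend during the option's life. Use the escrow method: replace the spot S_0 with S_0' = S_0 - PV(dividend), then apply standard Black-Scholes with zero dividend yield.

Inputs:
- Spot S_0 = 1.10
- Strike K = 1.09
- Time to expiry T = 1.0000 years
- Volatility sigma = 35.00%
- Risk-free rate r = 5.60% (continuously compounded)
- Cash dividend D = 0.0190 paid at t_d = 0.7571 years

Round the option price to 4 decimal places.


Answer: Price = 0.1737

Derivation:
PV(D) = D * exp(-r * t_d) = 0.0190 * 0.95848861 = 0.01821128
S_0' = S_0 - PV(D) = 1.1000 - 0.01821128 = 1.08178872
d1 = (ln(S_0'/K) + (r + sigma^2/2)*T) / (sigma*sqrt(T)) = 0.31339484
d2 = d1 - sigma*sqrt(T) = -0.03660516
exp(-rT) = 0.94553914
N(d1) = 0.62300965; N(d2) = 0.48539991
C = S_0' * N(d1) - K * exp(-rT) * N(d2) = 1.08178872 * 0.62300965 - 1.0900 * 0.94553914 * 0.48539991 = 0.1737


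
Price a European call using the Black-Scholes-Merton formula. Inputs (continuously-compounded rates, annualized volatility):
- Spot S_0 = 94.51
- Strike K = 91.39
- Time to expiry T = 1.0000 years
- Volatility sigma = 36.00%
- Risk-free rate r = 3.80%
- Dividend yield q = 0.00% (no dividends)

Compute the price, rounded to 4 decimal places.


d1 = (ln(S/K) + (r - q + 0.5*sigma^2) * T) / (sigma * sqrt(T)) = 0.37880440
d2 = d1 - sigma * sqrt(T) = 0.01880440
exp(-rT) = 0.96271294; exp(-qT) = 1.00000000
C = S_0 * exp(-qT) * N(d1) - K * exp(-rT) * N(d2)
N(d1) = 0.64758344; N(d2) = 0.50750143
C = 94.5100 * 1.00000000 * 0.64758344 - 91.3900 * 0.96271294 * 0.50750143 = 16.5519

Answer: Price = 16.5519


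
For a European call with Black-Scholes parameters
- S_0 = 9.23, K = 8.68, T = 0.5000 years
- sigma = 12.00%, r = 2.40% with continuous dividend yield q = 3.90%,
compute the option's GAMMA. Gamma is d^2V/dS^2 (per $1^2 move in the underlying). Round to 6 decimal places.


Answer: Gamma = 0.396944

Derivation:
d1 = 0.6780861742; d2 = 0.5932333605
phi(d1) = 0.3170046099; exp(-qT) = 0.9806888952; exp(-rT) = 0.9880717129
Gamma = exp(-qT) * phi(d1) / (S * sigma * sqrt(T)) = 0.9806888952 * 0.3170046099 / (9.2300 * 0.1200 * 0.7071067812) = 0.396944


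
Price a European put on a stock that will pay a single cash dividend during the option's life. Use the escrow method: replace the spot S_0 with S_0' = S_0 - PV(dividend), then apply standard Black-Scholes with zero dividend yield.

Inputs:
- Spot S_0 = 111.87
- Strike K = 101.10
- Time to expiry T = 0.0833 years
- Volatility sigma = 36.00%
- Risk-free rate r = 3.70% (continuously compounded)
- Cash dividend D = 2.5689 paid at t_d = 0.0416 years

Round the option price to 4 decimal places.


Answer: Price = 1.3551

Derivation:
PV(D) = D * exp(-r * t_d) = 2.5689 * 0.99846198 = 2.56494899
S_0' = S_0 - PV(D) = 111.8700 - 2.56494899 = 109.30505101
d1 = (ln(S_0'/K) + (r + sigma^2/2)*T) / (sigma*sqrt(T)) = 0.83263270
d2 = d1 - sigma*sqrt(T) = 0.72873044
exp(-rT) = 0.99692264
N(-d1) = 0.20252596; N(-d2) = 0.23308329
P = K * exp(-rT) * N(-d2) - S_0' * N(-d1) = 101.1000 * 0.99692264 * 0.23308329 - 109.30505101 * 0.20252596 = 1.3551


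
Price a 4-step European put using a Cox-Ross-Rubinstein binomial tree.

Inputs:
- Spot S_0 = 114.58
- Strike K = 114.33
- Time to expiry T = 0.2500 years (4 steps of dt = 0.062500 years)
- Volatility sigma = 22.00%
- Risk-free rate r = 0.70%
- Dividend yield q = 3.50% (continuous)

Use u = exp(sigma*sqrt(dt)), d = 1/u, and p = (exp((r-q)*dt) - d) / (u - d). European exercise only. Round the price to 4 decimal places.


dt = T/N = 0.062500
u = exp(sigma*sqrt(dt)) = 1.056541; d = 1/u = 0.946485
p = (exp((r-q)*dt) - d) / (u - d) = 0.470366
Discount per step: exp(-r*dt) = 0.999563
Stock lattice S(k, i) with i counting down-moves:
  k=0: S(0,0) = 114.5800
  k=1: S(1,0) = 121.0584; S(1,1) = 108.4483
  k=2: S(2,0) = 127.9031; S(2,1) = 114.5800; S(2,2) = 102.6447
  k=3: S(3,0) = 135.1349; S(3,1) = 121.0584; S(3,2) = 108.4483; S(3,3) = 97.1517
  k=4: S(4,0) = 142.7755; S(4,1) = 127.9031; S(4,2) = 114.5800; S(4,3) = 102.6447; S(4,4) = 91.9526
Terminal payoffs V(N, i) = max(K - S_T, 0):
  V(4,0) = 0.000000; V(4,1) = 0.000000; V(4,2) = 0.000000; V(4,3) = 11.685325; V(4,4) = 22.377396
Backward induction: V(k, i) = exp(-r*dt) * [p * V(k+1, i) + (1-p) * V(k+1, i+1)].
  V(3,0) = exp(-r*dt) * [p*0.000000 + (1-p)*0.000000] = 0.000000
  V(3,1) = exp(-r*dt) * [p*0.000000 + (1-p)*0.000000] = 0.000000
  V(3,2) = exp(-r*dt) * [p*0.000000 + (1-p)*11.685325] = 6.186235
  V(3,3) = exp(-r*dt) * [p*11.685325 + (1-p)*22.377396] = 17.340618
  V(2,0) = exp(-r*dt) * [p*0.000000 + (1-p)*0.000000] = 0.000000
  V(2,1) = exp(-r*dt) * [p*0.000000 + (1-p)*6.186235] = 3.275005
  V(2,2) = exp(-r*dt) * [p*6.186235 + (1-p)*17.340618] = 12.088682
  V(1,0) = exp(-r*dt) * [p*0.000000 + (1-p)*3.275005] = 1.733794
  V(1,1) = exp(-r*dt) * [p*3.275005 + (1-p)*12.088682] = 7.939551
  V(0,0) = exp(-r*dt) * [p*1.733794 + (1-p)*7.939551] = 5.018376

Answer: Price = V(0,0) = 5.0184


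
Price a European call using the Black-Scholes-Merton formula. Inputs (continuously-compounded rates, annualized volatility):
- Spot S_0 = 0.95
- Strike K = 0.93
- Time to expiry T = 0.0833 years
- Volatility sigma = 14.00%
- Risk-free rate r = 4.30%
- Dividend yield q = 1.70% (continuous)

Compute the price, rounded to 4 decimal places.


Answer: Price = 0.0286

Derivation:
d1 = (ln(S/K) + (r - q + 0.5*sigma^2) * T) / (sigma * sqrt(T)) = 0.60038799
d2 = d1 - sigma * sqrt(T) = 0.55998156
exp(-rT) = 0.99642451; exp(-qT) = 0.99858490
C = S_0 * exp(-qT) * N(d1) - K * exp(-rT) * N(d2)
N(d1) = 0.72587616; N(d2) = 0.71225399
C = 0.9500 * 0.99858490 * 0.72587616 - 0.9300 * 0.99642451 * 0.71225399 = 0.0286


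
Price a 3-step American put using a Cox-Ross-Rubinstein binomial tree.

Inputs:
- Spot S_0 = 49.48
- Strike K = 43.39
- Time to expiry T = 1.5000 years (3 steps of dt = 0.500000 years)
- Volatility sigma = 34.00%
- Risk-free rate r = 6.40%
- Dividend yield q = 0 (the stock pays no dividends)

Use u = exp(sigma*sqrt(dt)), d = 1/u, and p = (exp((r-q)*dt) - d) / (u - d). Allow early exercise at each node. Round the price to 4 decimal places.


dt = T/N = 0.500000
u = exp(sigma*sqrt(dt)) = 1.271778; d = 1/u = 0.786300
p = (exp((r-q)*dt) - d) / (u - d) = 0.507164
Discount per step: exp(-r*dt) = 0.968507
Stock lattice S(k, i) with i counting down-moves:
  k=0: S(0,0) = 49.4800
  k=1: S(1,0) = 62.9276; S(1,1) = 38.9061
  k=2: S(2,0) = 80.0300; S(2,1) = 49.4800; S(2,2) = 30.5919
  k=3: S(3,0) = 101.7804; S(3,1) = 62.9276; S(3,2) = 38.9061; S(3,3) = 24.0544
Terminal payoffs V(N, i) = max(K - S_T, 0):
  V(3,0) = 0.000000; V(3,1) = 0.000000; V(3,2) = 4.483854; V(3,3) = 19.335559
Backward induction: V(k, i) = exp(-r*dt) * [p * V(k+1, i) + (1-p) * V(k+1, i+1)]; then take max(V_cont, immediate exercise) for American.
  V(2,0) = exp(-r*dt) * [p*0.000000 + (1-p)*0.000000] = 0.000000; exercise = 0.000000; V(2,0) = max -> 0.000000
  V(2,1) = exp(-r*dt) * [p*0.000000 + (1-p)*4.483854] = 2.140210; exercise = 0.000000; V(2,1) = max -> 2.140210
  V(2,2) = exp(-r*dt) * [p*4.483854 + (1-p)*19.335559] = 11.431580; exercise = 12.798080; V(2,2) = max -> 12.798080
  V(1,0) = exp(-r*dt) * [p*0.000000 + (1-p)*2.140210] = 1.021554; exercise = 0.000000; V(1,0) = max -> 1.021554
  V(1,1) = exp(-r*dt) * [p*2.140210 + (1-p)*12.798080] = 7.159966; exercise = 4.483854; V(1,1) = max -> 7.159966
  V(0,0) = exp(-r*dt) * [p*1.021554 + (1-p)*7.159966] = 3.919336; exercise = 0.000000; V(0,0) = max -> 3.919336

Answer: Price = V(0,0) = 3.9193


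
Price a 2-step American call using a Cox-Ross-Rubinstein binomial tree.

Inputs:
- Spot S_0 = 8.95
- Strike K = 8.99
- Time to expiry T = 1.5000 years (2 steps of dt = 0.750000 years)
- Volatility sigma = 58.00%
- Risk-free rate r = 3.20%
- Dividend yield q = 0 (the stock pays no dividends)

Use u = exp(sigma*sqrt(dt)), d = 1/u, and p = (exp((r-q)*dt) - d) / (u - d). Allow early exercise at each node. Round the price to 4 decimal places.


Answer: Price = V(0,0) = 2.3585

Derivation:
dt = T/N = 0.750000
u = exp(sigma*sqrt(dt)) = 1.652509; d = 1/u = 0.605140
p = (exp((r-q)*dt) - d) / (u - d) = 0.400193
Discount per step: exp(-r*dt) = 0.976286
Stock lattice S(k, i) with i counting down-moves:
  k=0: S(0,0) = 8.9500
  k=1: S(1,0) = 14.7900; S(1,1) = 5.4160
  k=2: S(2,0) = 24.4405; S(2,1) = 8.9500; S(2,2) = 3.2774
Terminal payoffs V(N, i) = max(S_T - K, 0):
  V(2,0) = 15.450534; V(2,1) = 0.000000; V(2,2) = 0.000000
Backward induction: V(k, i) = exp(-r*dt) * [p * V(k+1, i) + (1-p) * V(k+1, i+1)]; then take max(V_cont, immediate exercise) for American.
  V(1,0) = exp(-r*dt) * [p*15.450534 + (1-p)*0.000000] = 6.036570; exercise = 5.799955; V(1,0) = max -> 6.036570
  V(1,1) = exp(-r*dt) * [p*0.000000 + (1-p)*0.000000] = 0.000000; exercise = 0.000000; V(1,1) = max -> 0.000000
  V(0,0) = exp(-r*dt) * [p*6.036570 + (1-p)*0.000000] = 2.358506; exercise = 0.000000; V(0,0) = max -> 2.358506


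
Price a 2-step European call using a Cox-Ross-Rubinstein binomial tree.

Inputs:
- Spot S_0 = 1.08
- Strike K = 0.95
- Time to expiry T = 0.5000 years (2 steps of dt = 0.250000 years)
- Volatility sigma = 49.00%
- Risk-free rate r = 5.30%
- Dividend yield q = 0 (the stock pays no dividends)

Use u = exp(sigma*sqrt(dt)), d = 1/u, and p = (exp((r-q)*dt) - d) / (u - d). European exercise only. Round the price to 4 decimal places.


Answer: Price = V(0,0) = 0.2349

Derivation:
dt = T/N = 0.250000
u = exp(sigma*sqrt(dt)) = 1.277621; d = 1/u = 0.782705
p = (exp((r-q)*dt) - d) / (u - d) = 0.466005
Discount per step: exp(-r*dt) = 0.986837
Stock lattice S(k, i) with i counting down-moves:
  k=0: S(0,0) = 1.0800
  k=1: S(1,0) = 1.3798; S(1,1) = 0.8453
  k=2: S(2,0) = 1.7629; S(2,1) = 1.0800; S(2,2) = 0.6616
Terminal payoffs V(N, i) = max(S_T - K, 0):
  V(2,0) = 0.812902; V(2,1) = 0.130000; V(2,2) = 0.000000
Backward induction: V(k, i) = exp(-r*dt) * [p * V(k+1, i) + (1-p) * V(k+1, i+1)].
  V(1,0) = exp(-r*dt) * [p*0.812902 + (1-p)*0.130000] = 0.442335
  V(1,1) = exp(-r*dt) * [p*0.130000 + (1-p)*0.000000] = 0.059783
  V(0,0) = exp(-r*dt) * [p*0.442335 + (1-p)*0.059783] = 0.234921


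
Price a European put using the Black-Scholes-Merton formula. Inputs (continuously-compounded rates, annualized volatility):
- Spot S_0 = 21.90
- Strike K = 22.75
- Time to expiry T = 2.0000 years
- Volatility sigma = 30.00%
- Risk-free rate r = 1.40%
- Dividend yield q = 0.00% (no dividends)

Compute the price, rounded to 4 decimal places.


d1 = (ln(S/K) + (r - q + 0.5*sigma^2) * T) / (sigma * sqrt(T)) = 0.18837676
d2 = d1 - sigma * sqrt(T) = -0.23588731
exp(-rT) = 0.97238837; exp(-qT) = 1.00000000
P = K * exp(-rT) * N(-d2) - S_0 * exp(-qT) * N(-d1)
N(-d1) = 0.42529066; N(-d2) = 0.59323994
P = 22.7500 * 0.97238837 * 0.59323994 - 21.9000 * 1.00000000 * 0.42529066 = 3.8097

Answer: Price = 3.8097


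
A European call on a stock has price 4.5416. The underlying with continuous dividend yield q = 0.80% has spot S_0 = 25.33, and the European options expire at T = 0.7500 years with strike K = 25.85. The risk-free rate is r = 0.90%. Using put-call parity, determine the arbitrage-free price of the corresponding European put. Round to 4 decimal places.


Answer: Put price = 5.0392

Derivation:
Put-call parity: C - P = S_0 * exp(-qT) - K * exp(-rT).
S_0 * exp(-qT) = 25.3300 * 0.99401796 = 25.17847503
K * exp(-rT) = 25.8500 * 0.99327273 = 25.67610007
P = C - S*exp(-qT) + K*exp(-rT)
P = 4.5416 - 25.17847503 + 25.67610007 = 5.0392


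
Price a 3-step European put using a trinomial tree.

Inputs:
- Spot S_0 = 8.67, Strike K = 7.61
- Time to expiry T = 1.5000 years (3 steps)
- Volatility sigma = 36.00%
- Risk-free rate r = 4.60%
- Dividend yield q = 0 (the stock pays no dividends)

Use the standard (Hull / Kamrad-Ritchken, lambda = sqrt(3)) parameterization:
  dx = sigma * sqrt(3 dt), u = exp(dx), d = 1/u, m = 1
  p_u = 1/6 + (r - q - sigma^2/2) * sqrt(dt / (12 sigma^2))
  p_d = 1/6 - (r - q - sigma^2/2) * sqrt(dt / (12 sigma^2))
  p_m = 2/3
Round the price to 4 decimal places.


Answer: Price = V(0,0) = 0.7397

Derivation:
dt = T/N = 0.500000; dx = sigma*sqrt(3*dt) = 0.440908
u = exp(dx) = 1.554118; d = 1/u = 0.643452
p_u = 0.156007, p_m = 0.666667, p_d = 0.177326
Discount per step: exp(-r*dt) = 0.977262
Stock lattice S(k, j) with j the centered position index:
  k=0: S(0,+0) = 8.6700
  k=1: S(1,-1) = 5.5787; S(1,+0) = 8.6700; S(1,+1) = 13.4742
  k=2: S(2,-2) = 3.5896; S(2,-1) = 5.5787; S(2,+0) = 8.6700; S(2,+1) = 13.4742; S(2,+2) = 20.9405
  k=3: S(3,-3) = 2.3098; S(3,-2) = 3.5896; S(3,-1) = 5.5787; S(3,+0) = 8.6700; S(3,+1) = 13.4742; S(3,+2) = 20.9405; S(3,+3) = 32.5440
Terminal payoffs V(N, j) = max(K - S_T, 0):
  V(3,-3) = 5.300238; V(3,-2) = 4.020358; V(3,-1) = 2.031273; V(3,+0) = 0.000000; V(3,+1) = 0.000000; V(3,+2) = 0.000000; V(3,+3) = 0.000000
Backward induction: V(k, j) = exp(-r*dt) * [p_u * V(k+1, j+1) + p_m * V(k+1, j) + p_d * V(k+1, j-1)]
  V(2,-2) = exp(-r*dt) * [p_u*2.031273 + p_m*4.020358 + p_d*5.300238] = 3.847486
  V(2,-1) = exp(-r*dt) * [p_u*0.000000 + p_m*2.031273 + p_d*4.020358] = 2.020097
  V(2,+0) = exp(-r*dt) * [p_u*0.000000 + p_m*0.000000 + p_d*2.031273] = 0.352008
  V(2,+1) = exp(-r*dt) * [p_u*0.000000 + p_m*0.000000 + p_d*0.000000] = 0.000000
  V(2,+2) = exp(-r*dt) * [p_u*0.000000 + p_m*0.000000 + p_d*0.000000] = 0.000000
  V(1,-1) = exp(-r*dt) * [p_u*0.352008 + p_m*2.020097 + p_d*3.847486] = 2.036525
  V(1,+0) = exp(-r*dt) * [p_u*0.000000 + p_m*0.352008 + p_d*2.020097] = 0.579408
  V(1,+1) = exp(-r*dt) * [p_u*0.000000 + p_m*0.000000 + p_d*0.352008] = 0.061001
  V(0,+0) = exp(-r*dt) * [p_u*0.061001 + p_m*0.579408 + p_d*2.036525] = 0.739708


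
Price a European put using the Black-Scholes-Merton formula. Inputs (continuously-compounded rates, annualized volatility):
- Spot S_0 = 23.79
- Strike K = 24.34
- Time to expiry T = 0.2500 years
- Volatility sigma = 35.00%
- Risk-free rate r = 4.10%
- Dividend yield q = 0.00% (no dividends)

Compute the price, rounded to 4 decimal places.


Answer: Price = 1.8245

Derivation:
d1 = (ln(S/K) + (r - q + 0.5*sigma^2) * T) / (sigma * sqrt(T)) = 0.01546707
d2 = d1 - sigma * sqrt(T) = -0.15953293
exp(-rT) = 0.98980235; exp(-qT) = 1.00000000
P = K * exp(-rT) * N(-d2) - S_0 * exp(-qT) * N(-d1)
N(-d1) = 0.49382978; N(-d2) = 0.56337549
P = 24.3400 * 0.98980235 * 0.56337549 - 23.7900 * 1.00000000 * 0.49382978 = 1.8245


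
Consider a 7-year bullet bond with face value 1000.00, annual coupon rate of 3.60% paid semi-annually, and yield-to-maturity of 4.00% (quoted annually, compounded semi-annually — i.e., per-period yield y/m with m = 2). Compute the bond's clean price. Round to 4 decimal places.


Answer: Price = 975.7875

Derivation:
Coupon per period c = face * coupon_rate / m = 18.000000
Periods per year m = 2; per-period yield y/m = 0.020000
Number of cashflows N = 14
Cashflows (t years, CF_t, discount factor 1/(1+y/m)^(m*t), PV):
  t = 0.5000: CF_t = 18.000000, DF = 0.980392, PV = 17.647059
  t = 1.0000: CF_t = 18.000000, DF = 0.961169, PV = 17.301038
  t = 1.5000: CF_t = 18.000000, DF = 0.942322, PV = 16.961802
  t = 2.0000: CF_t = 18.000000, DF = 0.923845, PV = 16.629218
  t = 2.5000: CF_t = 18.000000, DF = 0.905731, PV = 16.303155
  t = 3.0000: CF_t = 18.000000, DF = 0.887971, PV = 15.983485
  t = 3.5000: CF_t = 18.000000, DF = 0.870560, PV = 15.670083
  t = 4.0000: CF_t = 18.000000, DF = 0.853490, PV = 15.362827
  t = 4.5000: CF_t = 18.000000, DF = 0.836755, PV = 15.061595
  t = 5.0000: CF_t = 18.000000, DF = 0.820348, PV = 14.766269
  t = 5.5000: CF_t = 18.000000, DF = 0.804263, PV = 14.476735
  t = 6.0000: CF_t = 18.000000, DF = 0.788493, PV = 14.192877
  t = 6.5000: CF_t = 18.000000, DF = 0.773033, PV = 13.914585
  t = 7.0000: CF_t = 1018.000000, DF = 0.757875, PV = 771.516775
Price P = sum_t PV_t = 975.787502


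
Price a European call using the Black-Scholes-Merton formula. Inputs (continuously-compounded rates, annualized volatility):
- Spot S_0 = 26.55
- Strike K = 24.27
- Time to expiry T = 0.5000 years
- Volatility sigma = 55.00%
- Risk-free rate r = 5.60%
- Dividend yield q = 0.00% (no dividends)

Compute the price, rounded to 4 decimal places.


d1 = (ln(S/K) + (r - q + 0.5*sigma^2) * T) / (sigma * sqrt(T)) = 0.49732421
d2 = d1 - sigma * sqrt(T) = 0.10841548
exp(-rT) = 0.97238837; exp(-qT) = 1.00000000
C = S_0 * exp(-qT) * N(d1) - K * exp(-rT) * N(d2)
N(d1) = 0.69051978; N(d2) = 0.54316694
C = 26.5500 * 1.00000000 * 0.69051978 - 24.2700 * 0.97238837 * 0.54316694 = 5.5146

Answer: Price = 5.5146


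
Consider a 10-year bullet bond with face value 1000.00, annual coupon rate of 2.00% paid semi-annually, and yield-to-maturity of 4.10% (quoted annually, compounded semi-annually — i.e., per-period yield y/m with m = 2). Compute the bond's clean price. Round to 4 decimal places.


Coupon per period c = face * coupon_rate / m = 10.000000
Periods per year m = 2; per-period yield y/m = 0.020500
Number of cashflows N = 20
Cashflows (t years, CF_t, discount factor 1/(1+y/m)^(m*t), PV):
  t = 0.5000: CF_t = 10.000000, DF = 0.979912, PV = 9.799118
  t = 1.0000: CF_t = 10.000000, DF = 0.960227, PV = 9.602272
  t = 1.5000: CF_t = 10.000000, DF = 0.940938, PV = 9.409379
  t = 2.0000: CF_t = 10.000000, DF = 0.922036, PV = 9.220362
  t = 2.5000: CF_t = 10.000000, DF = 0.903514, PV = 9.035141
  t = 3.0000: CF_t = 10.000000, DF = 0.885364, PV = 8.853642
  t = 3.5000: CF_t = 10.000000, DF = 0.867579, PV = 8.675788
  t = 4.0000: CF_t = 10.000000, DF = 0.850151, PV = 8.501507
  t = 4.5000: CF_t = 10.000000, DF = 0.833073, PV = 8.330727
  t = 5.0000: CF_t = 10.000000, DF = 0.816338, PV = 8.163378
  t = 5.5000: CF_t = 10.000000, DF = 0.799939, PV = 7.999391
  t = 6.0000: CF_t = 10.000000, DF = 0.783870, PV = 7.838697
  t = 6.5000: CF_t = 10.000000, DF = 0.768123, PV = 7.681232
  t = 7.0000: CF_t = 10.000000, DF = 0.752693, PV = 7.526930
  t = 7.5000: CF_t = 10.000000, DF = 0.737573, PV = 7.375728
  t = 8.0000: CF_t = 10.000000, DF = 0.722756, PV = 7.227562
  t = 8.5000: CF_t = 10.000000, DF = 0.708237, PV = 7.082374
  t = 9.0000: CF_t = 10.000000, DF = 0.694010, PV = 6.940102
  t = 9.5000: CF_t = 10.000000, DF = 0.680069, PV = 6.800688
  t = 10.0000: CF_t = 1010.000000, DF = 0.666407, PV = 673.071486
Price P = sum_t PV_t = 829.135504

Answer: Price = 829.1355
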